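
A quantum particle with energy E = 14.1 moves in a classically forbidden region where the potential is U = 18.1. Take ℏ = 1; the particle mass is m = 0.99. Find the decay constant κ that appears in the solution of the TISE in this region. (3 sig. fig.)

Since E < U the TISE in this region is ψ'' = κ²ψ with κ = √(2m(U − E))/ℏ.
κ = √(2 × 0.99 × 4) = 2.814.

κ = 2.81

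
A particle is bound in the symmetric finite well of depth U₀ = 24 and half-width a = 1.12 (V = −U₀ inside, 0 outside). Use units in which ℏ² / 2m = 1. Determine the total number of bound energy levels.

N = 4

Define the well-strength parameter z₀ = (a/ℏ)√(2mU₀) = 1.12 × √(2·0.5·24) = 5.487.
The even/odd transcendental equations gain one root per π/2 in z₀, giving N = 1 + ⌊2z₀/π⌋ = 1 + ⌊3.493⌋ = 4.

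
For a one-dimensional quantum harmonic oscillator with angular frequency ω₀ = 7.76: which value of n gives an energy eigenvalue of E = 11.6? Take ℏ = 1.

Invert E_n = (n + ½)ℏω₀: n = E/ℏω₀ − ½ = 0.995, so n = 1.

n = 1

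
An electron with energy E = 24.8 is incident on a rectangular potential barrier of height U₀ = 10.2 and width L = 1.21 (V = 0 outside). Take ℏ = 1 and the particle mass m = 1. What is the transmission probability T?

T = 0.995

E > U₀: inside the barrier k₂ = √(2m(E − U₀))/ℏ = 5.404, k₂L = 6.538.
T = [1 + U₀² sin²(k₂L) / (4E(E − U₀))]⁻¹ = 1/1.005 = 0.995.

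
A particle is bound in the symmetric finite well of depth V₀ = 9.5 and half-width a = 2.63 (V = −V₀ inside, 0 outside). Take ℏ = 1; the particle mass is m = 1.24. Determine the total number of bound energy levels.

N = 9

The dimensionless depth is z₀ = a√(2mV₀)/ℏ = 2.63 × √(23.56) = 12.77.
The even/odd transcendental equations gain one root per π/2 in z₀, giving N = 1 + ⌊2z₀/π⌋ = 1 + ⌊8.127⌋ = 9.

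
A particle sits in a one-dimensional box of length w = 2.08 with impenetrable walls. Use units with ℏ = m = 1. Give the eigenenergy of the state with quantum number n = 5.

E = 28.5

Requiring ψ(0) = ψ(w) = 0 quantises k = nπ/w, hence E_n = ℏ²k²/2m = n²π²ℏ²/(2mw²).
E_5 = 5² × π² / (2 × 1 × 2.08²) = 28.52.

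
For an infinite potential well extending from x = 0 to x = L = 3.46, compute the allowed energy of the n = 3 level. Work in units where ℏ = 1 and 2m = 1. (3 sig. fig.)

Requiring ψ(0) = ψ(L) = 0 quantises k = nπ/L, hence E_n = ℏ²k²/2m = n²π²ℏ²/(2mL²).
E_3 = 3² × π² / (2 × 0.5 × 3.46²) = 7.420.

E = 7.42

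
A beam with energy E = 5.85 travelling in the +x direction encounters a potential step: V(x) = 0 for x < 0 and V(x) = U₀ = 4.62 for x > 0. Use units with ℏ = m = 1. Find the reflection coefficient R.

The wavenumbers are k₁ = √(2mE)/ℏ = 3.421 on the left and k₂ = √(2m(E − U₀))/ℏ = 1.568 on the right.
Continuity of ψ and ψ′ at the step yields the reflection amplitude r = (k₁ − k₂)/(k₁ + k₂) = 0.3712; thus R = |r|² = 0.1378, T = 0.8622.

R = 0.138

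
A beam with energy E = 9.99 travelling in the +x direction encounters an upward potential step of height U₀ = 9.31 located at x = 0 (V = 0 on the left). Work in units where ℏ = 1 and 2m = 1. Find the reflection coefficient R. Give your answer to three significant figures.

The wavenumbers are k₁ = √(2mE)/ℏ = 3.161 on the left and k₂ = √(2m(E − U₀))/ℏ = 0.8246 on the right.
Continuity of ψ and ψ′ at the step yields the reflection amplitude r = (k₁ − k₂)/(k₁ + k₂) = 0.5862; thus R = |r|² = 0.3436, T = 0.6564.

R = 0.344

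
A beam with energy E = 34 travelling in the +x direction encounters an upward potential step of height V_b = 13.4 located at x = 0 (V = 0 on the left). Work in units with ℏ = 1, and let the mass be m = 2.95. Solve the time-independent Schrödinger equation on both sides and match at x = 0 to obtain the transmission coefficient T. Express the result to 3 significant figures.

T = 0.984

On each side the TISE gives plane waves with k = √(2m(E − V))/ℏ: k₁ = √(2·2.95·34) = 14.16, k₂ = √(2·2.95·20.6) = 11.02.
Continuity of ψ and ψ′ at the step yields the reflection amplitude r = (k₁ − k₂)/(k₁ + k₂) = 0.1246; thus R = |r|² = 0.01553, T = 0.9845.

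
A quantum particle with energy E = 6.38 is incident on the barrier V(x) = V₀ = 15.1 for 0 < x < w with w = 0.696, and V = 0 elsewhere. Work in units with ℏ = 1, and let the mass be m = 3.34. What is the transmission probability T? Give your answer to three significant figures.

T = 0.0000950

E < V₀: inside the barrier ψ ∝ e^{±κx} with κ = √(2m(V₀ − E))/ℏ = 7.632.
κw = 5.312, sinh(κw) = 101.4.
The exact tunnelling result is T⁻¹ = 1 + V₀² sinh²(κw) / [4E(V₀ − E)] = 10530, so T = 0.0000950.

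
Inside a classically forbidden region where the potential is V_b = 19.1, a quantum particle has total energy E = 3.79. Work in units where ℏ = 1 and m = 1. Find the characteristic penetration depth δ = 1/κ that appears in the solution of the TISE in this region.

Since E < V_b the TISE in this region is ψ'' = κ²ψ with κ = √(2m(V_b − E))/ℏ.
κ = √(2 × 1 × 15.31) = 5.534. The penetration depth is δ = 1/κ = 0.181.

δ = 0.181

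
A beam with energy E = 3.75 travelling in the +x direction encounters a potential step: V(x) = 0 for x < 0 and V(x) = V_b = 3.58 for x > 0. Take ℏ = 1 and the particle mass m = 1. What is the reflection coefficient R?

The wavenumbers are k₁ = √(2mE)/ℏ = 2.739 on the left and k₂ = √(2m(E − V_b))/ℏ = 0.5831 on the right.
Matching ψ and ψ′ at x = 0 gives r = (k₁ − k₂)/(k₁ + k₂), so R = r² = 0.4211 and T = 1 − R = 0.5789.

R = 0.421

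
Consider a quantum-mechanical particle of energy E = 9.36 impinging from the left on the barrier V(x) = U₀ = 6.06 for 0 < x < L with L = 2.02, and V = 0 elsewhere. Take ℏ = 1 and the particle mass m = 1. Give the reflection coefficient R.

E > U₀: inside the barrier k₂ = √(2m(E − U₀))/ℏ = 2.569, k₂L = 5.189.
Matching at both interfaces gives T⁻¹ = 1 + U₀² sin²(k₂L) / [4E(E − U₀)] = 1.235, hence T = 0.810.
R = 1 − T = 0.190.

R = 0.190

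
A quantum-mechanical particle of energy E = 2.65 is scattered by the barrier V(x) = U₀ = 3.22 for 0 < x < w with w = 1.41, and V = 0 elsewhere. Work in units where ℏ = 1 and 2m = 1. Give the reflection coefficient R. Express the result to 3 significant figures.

Since E < U₀ the interior solution is evanescent with decay constant κ = √(2m(U₀ − E))/ℏ = 0.7550.
κw = 1.065, sinh(κw) = 1.277.
The exact tunnelling result is T⁻¹ = 1 + U₀² sinh²(κw) / [4E(U₀ − E)] = 3.800, so T = 0.263.
R = 1 − T = 0.737.

R = 0.737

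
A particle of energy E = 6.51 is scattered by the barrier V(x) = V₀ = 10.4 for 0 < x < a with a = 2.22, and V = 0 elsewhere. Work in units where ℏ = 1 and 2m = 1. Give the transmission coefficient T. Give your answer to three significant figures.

T = 0.000589

E < V₀: inside the barrier ψ ∝ e^{±κx} with κ = √(2m(V₀ − E))/ℏ = 1.972.
κa = 4.379, sinh(κa) = 39.85.
The exact tunnelling result is T⁻¹ = 1 + V₀² sinh²(κa) / [4E(V₀ − E)] = 1697, so T = 0.000589.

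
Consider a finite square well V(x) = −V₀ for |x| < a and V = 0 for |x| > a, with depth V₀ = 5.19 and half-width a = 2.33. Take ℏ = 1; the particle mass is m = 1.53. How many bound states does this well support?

The dimensionless depth is z₀ = a√(2mV₀)/ℏ = 2.33 × √(15.88) = 9.285.
The even/odd transcendental equations gain one root per π/2 in z₀, giving N = 1 + ⌊2z₀/π⌋ = 1 + ⌊5.911⌋ = 6.

N = 6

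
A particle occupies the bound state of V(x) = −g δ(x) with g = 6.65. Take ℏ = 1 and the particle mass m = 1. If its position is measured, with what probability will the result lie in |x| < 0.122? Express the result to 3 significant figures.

The normalised bound state is ψ = √κ e^{−κ|x|} with κ = mg/ℏ² = 6.650.
P(|x| < d) = ∫_{−d}^{d} κ e^{−2κ|x|} dx = 1 − e^{−2κd} = 1 − e^{−1.623} = 0.8026.

P = 0.803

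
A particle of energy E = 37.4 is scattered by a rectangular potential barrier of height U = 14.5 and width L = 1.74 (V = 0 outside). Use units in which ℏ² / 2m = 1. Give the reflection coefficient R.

R = 0.0464

E > U: inside the barrier k₂ = √(2m(E − U))/ℏ = 4.785, k₂L = 8.327.
Matching at both interfaces gives T⁻¹ = 1 + U² sin²(k₂L) / [4E(E − U)] = 1.049, hence T = 0.954.
R = 1 − T = 0.0464.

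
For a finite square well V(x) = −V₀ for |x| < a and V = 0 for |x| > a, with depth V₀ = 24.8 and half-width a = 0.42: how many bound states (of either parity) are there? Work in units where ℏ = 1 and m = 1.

Define the well-strength parameter z₀ = (a/ℏ)√(2mV₀) = 0.42 × √(2·1·24.8) = 2.958.
A new bound state (alternating even/odd) appears each time z₀ passes a multiple of π/2, so N = ⌊2z₀/π⌋ + 1 = ⌊1.883⌋ + 1 = 2.

N = 2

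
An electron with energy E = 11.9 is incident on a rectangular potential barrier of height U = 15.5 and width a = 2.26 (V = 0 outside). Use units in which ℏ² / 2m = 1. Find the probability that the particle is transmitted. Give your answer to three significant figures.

Since E < U the interior solution is evanescent with decay constant κ = √(2m(U − E))/ℏ = 1.897.
κa = 4.288, sinh(κa) = 36.41.
The exact tunnelling result is T⁻¹ = 1 + U² sinh²(κa) / [4E(U − E)] = 1859, so T = 0.000538.

T = 0.000538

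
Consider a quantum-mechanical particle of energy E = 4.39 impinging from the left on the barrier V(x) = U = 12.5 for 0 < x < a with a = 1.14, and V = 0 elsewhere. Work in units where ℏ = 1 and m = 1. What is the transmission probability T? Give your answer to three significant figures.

T = 0.000375

Since E < U the interior solution is evanescent with decay constant κ = √(2m(U − E))/ℏ = 4.027.
κa = 4.591, sinh(κa) = 49.30.
The exact tunnelling result is T⁻¹ = 1 + U² sinh²(κa) / [4E(U − E)] = 2668, so T = 0.000375.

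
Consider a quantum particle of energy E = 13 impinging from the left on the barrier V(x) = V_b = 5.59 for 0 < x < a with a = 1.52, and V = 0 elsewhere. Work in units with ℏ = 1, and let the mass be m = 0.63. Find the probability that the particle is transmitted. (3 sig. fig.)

E > V_b: inside the barrier k₂ = √(2m(E − V_b))/ℏ = 3.056, k₂a = 4.644.
T = [1 + V_b² sin²(k₂a) / (4E(E − V_b))]⁻¹ = 1/1.081 = 0.925.

T = 0.925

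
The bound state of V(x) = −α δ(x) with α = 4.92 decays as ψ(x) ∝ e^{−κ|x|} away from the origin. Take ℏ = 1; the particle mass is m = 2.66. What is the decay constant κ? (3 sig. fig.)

κ = 13.1

Integrating the TISE across x = 0 gives the cusp condition ψ'(0⁺) − ψ'(0⁻) = −(2mα/ℏ²)ψ(0).
With ψ ∝ e^{−κ|x|} this yields −2κ = −2mα/ℏ², so κ = mα/ℏ² = 13.09.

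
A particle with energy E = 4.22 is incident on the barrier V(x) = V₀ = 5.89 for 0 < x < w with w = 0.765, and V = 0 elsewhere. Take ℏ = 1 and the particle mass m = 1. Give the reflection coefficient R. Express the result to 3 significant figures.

R = 0.816

E < V₀: inside the barrier ψ ∝ e^{±κx} with κ = √(2m(V₀ − E))/ℏ = 1.828.
κw = 1.398, sinh(κw) = 1.900.
Matching ψ, ψ′ at both faces gives T = [1 + V₀² sinh²(κw) / (4E(V₀ − E))]⁻¹ = 1/5.444 = 0.184.
R = 1 − T = 0.816.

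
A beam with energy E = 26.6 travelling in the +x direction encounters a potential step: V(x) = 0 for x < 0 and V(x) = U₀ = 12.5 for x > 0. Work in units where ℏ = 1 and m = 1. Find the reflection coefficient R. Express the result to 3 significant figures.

On each side the TISE gives plane waves with k = √(2m(E − V))/ℏ: k₁ = √(2·1·26.6) = 7.294, k₂ = √(2·1·14.1) = 5.310.
Continuity of ψ and ψ′ at the step yields the reflection amplitude r = (k₁ − k₂)/(k₁ + k₂) = 0.1574; thus R = |r|² = 0.02476, T = 0.9752.

R = 0.0248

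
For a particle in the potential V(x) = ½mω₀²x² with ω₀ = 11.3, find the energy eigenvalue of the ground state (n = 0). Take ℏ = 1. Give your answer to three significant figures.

E = 5.65

The oscillator eigenvalues are E_n = ℏω₀(n + ½), so E_0 = 11.3 × 0.5 = 5.650.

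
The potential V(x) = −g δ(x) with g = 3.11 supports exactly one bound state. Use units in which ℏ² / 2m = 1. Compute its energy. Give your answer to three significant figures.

For x ≠ 0 the bound state is ψ ∝ e^{−κ|x|}; integrating the TISE across the delta gives the cusp condition 2κ = 2mg/ℏ², so κ = 1.555.
Then E = −ℏ²κ²/(2m) = −mg²/(2ℏ²) = -2.418.

E = -2.42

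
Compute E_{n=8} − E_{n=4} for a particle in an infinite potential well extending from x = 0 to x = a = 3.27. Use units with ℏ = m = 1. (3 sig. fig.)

E_n = n²π²ℏ²/(2ma²), so ΔE = (8² − 4²) π²ℏ²/(2ma²).
ΔE = 48 × π² / (2 × 1 × 3.27²) = 22.15.

ΔE = 22.2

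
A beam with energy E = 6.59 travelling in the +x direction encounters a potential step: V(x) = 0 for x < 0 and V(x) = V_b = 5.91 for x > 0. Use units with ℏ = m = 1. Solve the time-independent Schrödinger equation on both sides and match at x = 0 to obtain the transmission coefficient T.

On each side the TISE gives plane waves with k = √(2m(E − V))/ℏ: k₁ = √(2·1·6.59) = 3.630, k₂ = √(2·1·0.68) = 1.166.
Matching ψ and ψ′ at x = 0 gives r = (k₁ − k₂)/(k₁ + k₂), so R = r² = 0.2639 and T = 1 − R = 0.7361.

T = 0.736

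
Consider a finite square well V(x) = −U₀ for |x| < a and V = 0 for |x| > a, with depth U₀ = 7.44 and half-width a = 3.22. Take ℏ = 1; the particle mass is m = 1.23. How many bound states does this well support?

Define the well-strength parameter z₀ = (a/ℏ)√(2mU₀) = 3.22 × √(2·1.23·7.44) = 13.78.
A new bound state (alternating even/odd) appears each time z₀ passes a multiple of π/2, so N = ⌊2z₀/π⌋ + 1 = ⌊8.770⌋ + 1 = 9.

N = 9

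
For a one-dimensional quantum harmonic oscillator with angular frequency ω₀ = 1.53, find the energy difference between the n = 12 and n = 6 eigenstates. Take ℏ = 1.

ΔE = 9.18

E_n = ℏω₀(n + ½), so ΔE = (12 − 6) ℏω₀ = 6 × 1.53 = 9.180.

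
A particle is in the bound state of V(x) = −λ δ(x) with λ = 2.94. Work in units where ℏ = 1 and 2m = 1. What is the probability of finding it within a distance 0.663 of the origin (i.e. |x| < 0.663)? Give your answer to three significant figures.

The normalised bound state is ψ = √κ e^{−κ|x|} with κ = mλ/ℏ² = 1.470.
P(|x| < d) = ∫_{−d}^{d} κ e^{−2κ|x|} dx = 1 − e^{−2κd} = 1 − e^{−1.949} = 0.8576.

P = 0.858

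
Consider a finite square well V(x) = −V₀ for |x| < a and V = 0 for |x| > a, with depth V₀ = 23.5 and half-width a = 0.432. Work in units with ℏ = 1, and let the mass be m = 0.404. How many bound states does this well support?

The dimensionless depth is z₀ = a√(2mV₀)/ℏ = 0.432 × √(18.99) = 1.882.
The even/odd transcendental equations gain one root per π/2 in z₀, giving N = 1 + ⌊2z₀/π⌋ = 1 + ⌊1.198⌋ = 2.

N = 2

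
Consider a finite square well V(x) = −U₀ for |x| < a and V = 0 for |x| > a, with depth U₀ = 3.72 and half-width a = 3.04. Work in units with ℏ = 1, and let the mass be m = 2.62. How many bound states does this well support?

Define the well-strength parameter z₀ = (a/ℏ)√(2mU₀) = 3.04 × √(2·2.62·3.72) = 13.42.
The even/odd transcendental equations gain one root per π/2 in z₀, giving N = 1 + ⌊2z₀/π⌋ = 1 + ⌊8.545⌋ = 9.

N = 9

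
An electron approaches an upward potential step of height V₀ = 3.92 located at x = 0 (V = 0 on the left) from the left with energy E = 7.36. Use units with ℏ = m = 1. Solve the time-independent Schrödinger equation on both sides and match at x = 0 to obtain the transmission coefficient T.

On each side the TISE gives plane waves with k = √(2m(E − V))/ℏ: k₁ = √(2·1·7.36) = 3.837, k₂ = √(2·1·3.44) = 2.623.
Matching ψ and ψ′ at x = 0 gives r = (k₁ − k₂)/(k₁ + k₂), so R = r² = 0.03530 and T = 1 − R = 0.9647.

T = 0.965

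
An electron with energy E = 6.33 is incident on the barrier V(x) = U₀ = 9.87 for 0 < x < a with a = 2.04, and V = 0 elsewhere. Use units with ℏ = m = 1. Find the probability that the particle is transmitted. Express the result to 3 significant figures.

Since E < U₀ the interior solution is evanescent with decay constant κ = √(2m(U₀ − E))/ℏ = 2.661.
κa = 5.428, sinh(κa) = 113.9.
The exact tunnelling result is T⁻¹ = 1 + U₀² sinh²(κa) / [4E(U₀ − E)] = 14090, so T = 0.0000710.

T = 0.0000710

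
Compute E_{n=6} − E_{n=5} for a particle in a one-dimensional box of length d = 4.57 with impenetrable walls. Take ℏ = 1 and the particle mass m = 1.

E_n = n²π²ℏ²/(2md²), so ΔE = (6² − 5²) π²ℏ²/(2md²).
ΔE = 11 × π² / (2 × 1 × 4.57²) = 2.599.

ΔE = 2.60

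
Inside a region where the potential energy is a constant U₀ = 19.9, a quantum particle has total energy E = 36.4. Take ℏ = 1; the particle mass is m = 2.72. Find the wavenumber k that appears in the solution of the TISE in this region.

k = 9.47

With E > U₀ the solution is oscillatory, ψ ∝ e^{±ikx} with k = √(2m(E − U₀))/ℏ.
k = √(2 × 2.72 × 16.5) = 9.474.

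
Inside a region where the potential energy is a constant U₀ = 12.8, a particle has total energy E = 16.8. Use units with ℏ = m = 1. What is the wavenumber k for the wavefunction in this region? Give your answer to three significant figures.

With E > U₀ the solution is oscillatory, ψ ∝ e^{±ikx} with k = √(2m(E − U₀))/ℏ.
k = √(2 × 1 × 4) = 2.828.

k = 2.83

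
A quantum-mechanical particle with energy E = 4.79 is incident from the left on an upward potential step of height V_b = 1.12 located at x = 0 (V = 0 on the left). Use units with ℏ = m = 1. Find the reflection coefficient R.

R = 0.00442

On each side the TISE gives plane waves with k = √(2m(E − V))/ℏ: k₁ = √(2·1·4.79) = 3.095, k₂ = √(2·1·3.67) = 2.709.
Matching ψ and ψ′ at x = 0 gives r = (k₁ − k₂)/(k₁ + k₂), so R = r² = 0.004420 and T = 1 − R = 0.9956.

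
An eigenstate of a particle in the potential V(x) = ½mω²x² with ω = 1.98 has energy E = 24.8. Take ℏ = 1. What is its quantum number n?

E_n = ℏω(n + ½) ⇒ n = E/(ℏω) − ½ = 24.8/1.98 − 0.5 = 12.025 → n = 12.

n = 12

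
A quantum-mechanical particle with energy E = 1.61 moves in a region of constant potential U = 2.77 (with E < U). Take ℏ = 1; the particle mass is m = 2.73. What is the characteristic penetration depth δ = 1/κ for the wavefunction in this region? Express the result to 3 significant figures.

δ = 0.397

Since E < U the TISE in this region is ψ'' = κ²ψ with κ = √(2m(U − E))/ℏ.
κ = √(2 × 2.73 × 1.16) = 2.517. The penetration depth is δ = 1/κ = 0.397.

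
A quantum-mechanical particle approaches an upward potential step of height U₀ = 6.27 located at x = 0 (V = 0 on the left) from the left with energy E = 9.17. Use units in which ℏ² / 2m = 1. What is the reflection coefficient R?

On each side the TISE gives plane waves with k = √(2m(E − V))/ℏ: k₁ = √(2·½·9.17) = 3.028, k₂ = √(2·½·2.9) = 1.703.
Continuity of ψ and ψ′ at the step yields the reflection amplitude r = (k₁ − k₂)/(k₁ + k₂) = 0.2801; thus R = |r|² = 0.07846, T = 0.9215.

R = 0.0785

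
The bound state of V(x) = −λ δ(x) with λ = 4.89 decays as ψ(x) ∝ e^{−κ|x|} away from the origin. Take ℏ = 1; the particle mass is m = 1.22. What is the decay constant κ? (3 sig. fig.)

Integrate −(ℏ²/2m)ψ'' − λδ(x)ψ = Eψ from −ε to +ε: the ψ'' term gives ψ'(0⁺) − ψ'(0⁻) and the δ term gives −(2mλ/ℏ²)ψ(0).
With ψ ∝ e^{−κ|x|} this yields −2κ = −2mλ/ℏ², so κ = mλ/ℏ² = 5.966.

κ = 5.97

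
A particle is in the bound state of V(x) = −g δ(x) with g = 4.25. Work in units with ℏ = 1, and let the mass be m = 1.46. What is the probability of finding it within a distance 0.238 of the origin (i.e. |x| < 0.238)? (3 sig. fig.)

P = 0.948

The normalised bound state is ψ = √κ e^{−κ|x|} with κ = mg/ℏ² = 6.205.
P(|x| < d) = ∫_{−d}^{d} κ e^{−2κ|x|} dx = 1 − e^{−2κd} = 1 − e^{−2.954} = 0.9478.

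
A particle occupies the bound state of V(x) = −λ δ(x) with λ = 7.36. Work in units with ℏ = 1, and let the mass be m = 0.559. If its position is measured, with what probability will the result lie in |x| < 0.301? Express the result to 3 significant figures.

The normalised bound state is ψ = √κ e^{−κ|x|} with κ = mλ/ℏ² = 4.114.
P(|x| < d) = ∫_{−d}^{d} κ e^{−2κ|x|} dx = 1 − e^{−2κd} = 1 − e^{−2.477} = 0.9160.

P = 0.916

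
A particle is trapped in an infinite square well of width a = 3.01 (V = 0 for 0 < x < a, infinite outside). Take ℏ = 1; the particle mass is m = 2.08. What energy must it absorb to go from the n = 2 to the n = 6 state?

ΔE = 8.38

E_n = n²π²ℏ²/(2ma²), so ΔE = (6² − 2²) π²ℏ²/(2ma²).
ΔE = 32 × π² / (2 × 2.08 × 3.01²) = 8.380.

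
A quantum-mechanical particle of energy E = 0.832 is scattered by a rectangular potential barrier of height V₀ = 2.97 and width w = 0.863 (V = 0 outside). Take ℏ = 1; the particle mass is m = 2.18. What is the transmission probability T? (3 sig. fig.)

T = 0.0165

Since E < V₀ the interior solution is evanescent with decay constant κ = √(2m(V₀ − E))/ℏ = 3.053.
κw = 2.635, sinh(κw) = 6.935.
The exact tunnelling result is T⁻¹ = 1 + V₀² sinh²(κw) / [4E(V₀ − E)] = 60.62, so T = 0.0165.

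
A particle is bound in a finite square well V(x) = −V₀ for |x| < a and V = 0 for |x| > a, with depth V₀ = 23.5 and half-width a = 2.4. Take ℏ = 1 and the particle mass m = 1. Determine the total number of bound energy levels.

N = 11

The dimensionless depth is z₀ = a√(2mV₀)/ℏ = 2.4 × √(47.00) = 16.45.
A new bound state (alternating even/odd) appears each time z₀ passes a multiple of π/2, so N = ⌊2z₀/π⌋ + 1 = ⌊10.47⌋ + 1 = 11.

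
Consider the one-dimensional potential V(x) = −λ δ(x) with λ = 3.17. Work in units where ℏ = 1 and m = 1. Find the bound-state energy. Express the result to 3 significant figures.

E = -5.02

For x ≠ 0 the bound state is ψ ∝ e^{−κ|x|}; integrating the TISE across the delta gives the cusp condition 2κ = 2mλ/ℏ², so κ = 3.170.
Then E = −ℏ²κ²/(2m) = −mλ²/(2ℏ²) = -5.024.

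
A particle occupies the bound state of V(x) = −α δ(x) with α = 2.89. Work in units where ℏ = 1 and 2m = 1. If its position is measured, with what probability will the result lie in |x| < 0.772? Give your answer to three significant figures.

The normalised bound state is ψ = √κ e^{−κ|x|} with κ = mα/ℏ² = 1.445.
P(|x| < d) = ∫_{−d}^{d} κ e^{−2κ|x|} dx = 1 − e^{−2κd} = 1 − e^{−2.231} = 0.8926.

P = 0.893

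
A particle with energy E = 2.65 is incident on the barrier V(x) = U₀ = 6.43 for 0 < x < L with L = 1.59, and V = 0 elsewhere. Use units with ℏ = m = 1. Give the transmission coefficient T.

T = 0.000618

Since E < U₀ the interior solution is evanescent with decay constant κ = √(2m(U₀ − E))/ℏ = 2.750.
κL = 4.372, sinh(κL) = 39.59.
The exact tunnelling result is T⁻¹ = 1 + U₀² sinh²(κL) / [4E(U₀ − E)] = 1618, so T = 0.000618.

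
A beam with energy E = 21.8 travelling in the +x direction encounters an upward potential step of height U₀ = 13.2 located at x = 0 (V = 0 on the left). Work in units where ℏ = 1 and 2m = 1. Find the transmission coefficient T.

T = 0.948

The wavenumbers are k₁ = √(2mE)/ℏ = 4.669 on the left and k₂ = √(2m(E − U₀))/ℏ = 2.933 on the right.
Matching ψ and ψ′ at x = 0 gives r = (k₁ − k₂)/(k₁ + k₂), so R = r² = 0.05218 and T = 1 − R = 0.9478.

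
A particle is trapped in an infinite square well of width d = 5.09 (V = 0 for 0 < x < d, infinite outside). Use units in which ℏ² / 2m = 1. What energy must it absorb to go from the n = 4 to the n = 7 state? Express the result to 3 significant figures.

ΔE = 12.6

E_n = n²π²ℏ²/(2md²), so ΔE = (7² − 4²) π²ℏ²/(2md²).
ΔE = 33 × π² / (2 × 0.5 × 5.09²) = 12.57.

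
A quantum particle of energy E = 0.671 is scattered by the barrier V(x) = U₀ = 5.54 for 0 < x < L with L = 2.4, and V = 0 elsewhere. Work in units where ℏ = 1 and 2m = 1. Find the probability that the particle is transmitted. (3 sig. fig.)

E < U₀: inside the barrier ψ ∝ e^{±κx} with κ = √(2m(U₀ − E))/ℏ = 2.207.
κL = 5.296, sinh(κL) = 99.75.
Matching ψ, ψ′ at both faces gives T = [1 + U₀² sinh²(κL) / (4E(U₀ − E))]⁻¹ = 1/23370 = 0.0000428.

T = 0.0000428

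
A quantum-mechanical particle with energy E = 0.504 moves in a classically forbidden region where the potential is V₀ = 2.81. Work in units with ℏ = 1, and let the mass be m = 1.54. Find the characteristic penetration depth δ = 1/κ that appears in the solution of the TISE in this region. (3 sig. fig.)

δ = 0.375

Since E < V₀ the TISE in this region is ψ'' = κ²ψ with κ = √(2m(V₀ − E))/ℏ.
κ = √(2 × 1.54 × 2.306) = 2.665. The penetration depth is δ = 1/κ = 0.375.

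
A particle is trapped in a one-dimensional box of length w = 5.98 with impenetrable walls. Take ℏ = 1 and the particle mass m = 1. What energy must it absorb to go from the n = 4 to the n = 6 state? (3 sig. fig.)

ΔE = 2.76

E_n = n²π²ℏ²/(2mw²), so ΔE = (6² − 4²) π²ℏ²/(2mw²).
ΔE = 20 × π² / (2 × 1 × 5.98²) = 2.760.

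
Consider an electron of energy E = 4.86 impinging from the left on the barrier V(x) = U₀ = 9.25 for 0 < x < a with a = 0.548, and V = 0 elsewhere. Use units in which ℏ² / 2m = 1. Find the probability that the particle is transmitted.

Since E < U₀ the interior solution is evanescent with decay constant κ = √(2m(U₀ − E))/ℏ = 2.095.
κa = 1.148, sinh(κa) = 1.418.
Matching ψ, ψ′ at both faces gives T = [1 + U₀² sinh²(κa) / (4E(U₀ − E))]⁻¹ = 1/3.015 = 0.332.

T = 0.332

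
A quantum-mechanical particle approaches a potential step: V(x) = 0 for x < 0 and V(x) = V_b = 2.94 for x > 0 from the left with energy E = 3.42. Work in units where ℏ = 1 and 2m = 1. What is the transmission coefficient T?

On each side the TISE gives plane waves with k = √(2m(E − V))/ℏ: k₁ = √(2·½·3.42) = 1.849, k₂ = √(2·½·0.48) = 0.6928.
Matching ψ and ψ′ at x = 0 gives r = (k₁ − k₂)/(k₁ + k₂), so R = r² = 0.2070 and T = 1 − R = 0.7930.

T = 0.793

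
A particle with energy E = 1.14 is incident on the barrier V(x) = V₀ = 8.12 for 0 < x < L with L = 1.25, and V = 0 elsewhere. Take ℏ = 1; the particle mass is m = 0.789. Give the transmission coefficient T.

E < V₀: inside the barrier ψ ∝ e^{±κx} with κ = √(2m(V₀ − E))/ℏ = 3.319.
κL = 4.149, sinh(κL) = 31.66.
Matching ψ, ψ′ at both faces gives T = [1 + V₀² sinh²(κL) / (4E(V₀ − E))]⁻¹ = 1/2078 = 0.000481.

T = 0.000481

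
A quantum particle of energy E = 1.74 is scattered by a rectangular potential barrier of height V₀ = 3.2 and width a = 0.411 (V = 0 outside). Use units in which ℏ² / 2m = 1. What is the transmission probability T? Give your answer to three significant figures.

Since E < V₀ the interior solution is evanescent with decay constant κ = √(2m(V₀ − E))/ℏ = 1.208.
κa = 0.4966, sinh(κa) = 0.5173.
The exact tunnelling result is T⁻¹ = 1 + V₀² sinh²(κa) / [4E(V₀ − E)] = 1.270, so T = 0.788.

T = 0.788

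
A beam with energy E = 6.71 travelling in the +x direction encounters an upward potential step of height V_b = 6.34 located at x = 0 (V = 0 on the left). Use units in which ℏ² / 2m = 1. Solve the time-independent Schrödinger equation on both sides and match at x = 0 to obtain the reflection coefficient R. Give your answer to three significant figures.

The wavenumbers are k₁ = √(2mE)/ℏ = 2.590 on the left and k₂ = √(2m(E − V_b))/ℏ = 0.6083 on the right.
Continuity of ψ and ψ′ at the step yields the reflection amplitude r = (k₁ − k₂)/(k₁ + k₂) = 0.6197; thus R = |r|² = 0.3840, T = 0.6160.

R = 0.384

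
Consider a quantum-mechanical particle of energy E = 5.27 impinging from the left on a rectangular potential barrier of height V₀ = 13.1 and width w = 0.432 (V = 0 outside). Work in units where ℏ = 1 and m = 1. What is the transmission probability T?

Since E < V₀ the interior solution is evanescent with decay constant κ = √(2m(V₀ − E))/ℏ = 3.957.
κw = 1.710, sinh(κw) = 2.673.
Matching ψ, ψ′ at both faces gives T = [1 + V₀² sinh²(κw) / (4E(V₀ − E))]⁻¹ = 1/8.427 = 0.119.

T = 0.119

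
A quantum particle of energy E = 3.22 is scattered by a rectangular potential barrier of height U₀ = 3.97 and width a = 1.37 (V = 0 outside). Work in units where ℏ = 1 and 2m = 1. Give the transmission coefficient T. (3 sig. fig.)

Since E < U₀ the interior solution is evanescent with decay constant κ = √(2m(U₀ − E))/ℏ = 0.8660.
κa = 1.186, sinh(κa) = 1.485.
The exact tunnelling result is T⁻¹ = 1 + U₀² sinh²(κa) / [4E(U₀ − E)] = 4.598, so T = 0.217.

T = 0.217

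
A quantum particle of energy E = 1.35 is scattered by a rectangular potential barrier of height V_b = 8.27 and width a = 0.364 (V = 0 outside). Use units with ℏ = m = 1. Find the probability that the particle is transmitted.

T = 0.143

Since E < V_b the interior solution is evanescent with decay constant κ = √(2m(V_b − E))/ℏ = 3.720.
κa = 1.354, sinh(κa) = 1.808.
The exact tunnelling result is T⁻¹ = 1 + V_b² sinh²(κa) / [4E(V_b − E)] = 6.981, so T = 0.143.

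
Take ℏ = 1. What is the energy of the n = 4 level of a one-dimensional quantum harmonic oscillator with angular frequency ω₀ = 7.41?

E = 33.3

Using E_n = (n + ½)ℏω₀: E_4 = 4.5 × 7.41 = 33.35.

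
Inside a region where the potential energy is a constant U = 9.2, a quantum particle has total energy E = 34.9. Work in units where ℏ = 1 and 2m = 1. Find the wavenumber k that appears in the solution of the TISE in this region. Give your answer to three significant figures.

With E > U the solution is oscillatory, ψ ∝ e^{±ikx} with k = √(2m(E − U))/ℏ.
k = √(2 × 0.5 × 25.7) = 5.070.

k = 5.07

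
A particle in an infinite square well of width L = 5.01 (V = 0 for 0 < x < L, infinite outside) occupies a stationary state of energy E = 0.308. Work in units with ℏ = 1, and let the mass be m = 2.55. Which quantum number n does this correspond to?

From E_n = n²π²ℏ²/(2mL²) invert to n = √(2mL²E)/(πℏ).
n = (5.01/π) × √(2 × 2.55 × 0.308) = 1.999 → n = 2.

n = 2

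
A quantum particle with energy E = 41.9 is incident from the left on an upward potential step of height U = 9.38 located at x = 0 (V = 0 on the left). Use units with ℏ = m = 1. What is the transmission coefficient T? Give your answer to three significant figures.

The wavenumbers are k₁ = √(2mE)/ℏ = 9.154 on the left and k₂ = √(2m(E − U))/ℏ = 8.065 on the right.
Continuity of ψ and ψ′ at the step yields the reflection amplitude r = (k₁ − k₂)/(k₁ + k₂) = 0.06327; thus R = |r|² = 0.004003, T = 0.9960.

T = 0.996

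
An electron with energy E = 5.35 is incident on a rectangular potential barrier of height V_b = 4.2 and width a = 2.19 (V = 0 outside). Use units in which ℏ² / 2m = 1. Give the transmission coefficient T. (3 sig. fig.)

Above the barrier the interior wavenumber is k₂ = √(2m(E − V_b))/ℏ = 1.072, giving phase k₂a = 2.349.
Matching at both interfaces gives T⁻¹ = 1 + V_b² sin²(k₂a) / [4E(E − V_b)] = 1.364, hence T = 0.733.

T = 0.733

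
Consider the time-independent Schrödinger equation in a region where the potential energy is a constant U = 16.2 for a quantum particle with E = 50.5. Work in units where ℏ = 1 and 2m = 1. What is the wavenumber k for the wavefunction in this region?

k = 5.86

With E > U the solution is oscillatory, ψ ∝ e^{±ikx} with k = √(2m(E − U))/ℏ.
k = √(2 × 0.5 × 34.3) = 5.857.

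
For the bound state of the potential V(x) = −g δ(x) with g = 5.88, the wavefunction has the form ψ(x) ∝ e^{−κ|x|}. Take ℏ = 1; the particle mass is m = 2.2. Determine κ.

κ = 12.9

Integrating the TISE across x = 0 gives the cusp condition ψ'(0⁺) − ψ'(0⁻) = −(2mg/ℏ²)ψ(0).
With ψ ∝ e^{−κ|x|} this yields −2κ = −2mg/ℏ², so κ = mg/ℏ² = 12.94.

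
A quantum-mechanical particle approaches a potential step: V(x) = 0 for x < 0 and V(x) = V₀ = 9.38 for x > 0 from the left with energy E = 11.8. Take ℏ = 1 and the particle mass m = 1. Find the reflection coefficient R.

R = 0.142

On each side the TISE gives plane waves with k = √(2m(E − V))/ℏ: k₁ = √(2·1·11.8) = 4.858, k₂ = √(2·1·2.42) = 2.200.
Matching ψ and ψ′ at x = 0 gives r = (k₁ − k₂)/(k₁ + k₂), so R = r² = 0.1418 and T = 1 − R = 0.8582.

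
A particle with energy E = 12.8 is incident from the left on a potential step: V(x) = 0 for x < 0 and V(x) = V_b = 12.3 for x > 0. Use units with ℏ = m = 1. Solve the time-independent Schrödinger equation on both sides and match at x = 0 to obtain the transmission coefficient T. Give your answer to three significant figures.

T = 0.551

On each side the TISE gives plane waves with k = √(2m(E − V))/ℏ: k₁ = √(2·1·12.8) = 5.060, k₂ = √(2·1·0.5) = 1.000.
Continuity of ψ and ψ′ at the step yields the reflection amplitude r = (k₁ − k₂)/(k₁ + k₂) = 0.6699; thus R = |r|² = 0.4488, T = 0.5512.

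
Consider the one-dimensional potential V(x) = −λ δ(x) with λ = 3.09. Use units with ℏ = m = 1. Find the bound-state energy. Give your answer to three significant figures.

For x ≠ 0 the bound state is ψ ∝ e^{−κ|x|}; integrating the TISE across the delta gives the cusp condition 2κ = 2mλ/ℏ², so κ = 3.090.
Then E = −ℏ²κ²/(2m) = −mλ²/(2ℏ²) = -4.774.

E = -4.77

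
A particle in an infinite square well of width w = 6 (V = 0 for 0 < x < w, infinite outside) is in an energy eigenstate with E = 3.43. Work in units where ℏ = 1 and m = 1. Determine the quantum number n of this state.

n = 5

From E_n = n²π²ℏ²/(2mw²) invert to n = √(2mw²E)/(πℏ).
n = (6/π) × √(2 × 1 × 3.43) = 5.002 → n = 5.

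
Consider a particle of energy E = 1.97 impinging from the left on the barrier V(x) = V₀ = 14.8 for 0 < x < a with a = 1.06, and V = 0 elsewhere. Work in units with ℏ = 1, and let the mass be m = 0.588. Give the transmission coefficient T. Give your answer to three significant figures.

E < V₀: inside the barrier ψ ∝ e^{±κx} with κ = √(2m(V₀ − E))/ℏ = 3.884.
κa = 4.117, sinh(κa) = 30.69.
Matching ψ, ψ′ at both faces gives T = [1 + V₀² sinh²(κa) / (4E(V₀ − E))]⁻¹ = 1/2042 = 0.000490.

T = 0.000490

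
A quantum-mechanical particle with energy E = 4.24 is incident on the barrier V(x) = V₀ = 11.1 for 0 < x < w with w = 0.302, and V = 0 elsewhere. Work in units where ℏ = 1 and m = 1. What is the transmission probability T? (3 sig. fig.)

E < V₀: inside the barrier ψ ∝ e^{±κx} with κ = √(2m(V₀ − E))/ℏ = 3.704.
κw = 1.119, sinh(κw) = 1.367.
The exact tunnelling result is T⁻¹ = 1 + V₀² sinh²(κw) / [4E(V₀ − E)] = 2.979, so T = 0.336.

T = 0.336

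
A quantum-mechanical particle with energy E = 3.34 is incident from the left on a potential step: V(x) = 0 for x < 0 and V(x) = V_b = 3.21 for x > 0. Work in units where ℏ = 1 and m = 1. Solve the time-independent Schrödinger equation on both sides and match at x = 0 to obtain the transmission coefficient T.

On each side the TISE gives plane waves with k = √(2m(E − V))/ℏ: k₁ = √(2·1·3.34) = 2.585, k₂ = √(2·1·0.13) = 0.5099.
Continuity of ψ and ψ′ at the step yields the reflection amplitude r = (k₁ − k₂)/(k₁ + k₂) = 0.6704; thus R = |r|² = 0.4495, T = 0.5505.

T = 0.551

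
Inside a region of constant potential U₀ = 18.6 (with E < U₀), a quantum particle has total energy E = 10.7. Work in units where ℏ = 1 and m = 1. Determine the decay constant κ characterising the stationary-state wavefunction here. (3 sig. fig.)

κ = 3.97

Since E < U₀ the TISE in this region is ψ'' = κ²ψ with κ = √(2m(U₀ − E))/ℏ.
κ = √(2 × 1 × 7.9) = 3.975.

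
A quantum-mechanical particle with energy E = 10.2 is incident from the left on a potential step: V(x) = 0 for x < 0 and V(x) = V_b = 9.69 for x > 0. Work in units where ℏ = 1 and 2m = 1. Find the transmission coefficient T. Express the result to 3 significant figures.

T = 0.597

The wavenumbers are k₁ = √(2mE)/ℏ = 3.194 on the left and k₂ = √(2m(E − V_b))/ℏ = 0.7141 on the right.
Matching ψ and ψ′ at x = 0 gives r = (k₁ − k₂)/(k₁ + k₂), so R = r² = 0.4026 and T = 1 − R = 0.5974.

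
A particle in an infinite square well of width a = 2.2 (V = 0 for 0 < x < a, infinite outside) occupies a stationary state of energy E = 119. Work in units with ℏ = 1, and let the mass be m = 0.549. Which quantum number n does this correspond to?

For an infinite well E_n = n²π²ℏ²/(2ma²), so n = (a/πℏ)√(2mE).
n = (2.2/π) × √(2 × 0.549 × 119) = 8.005 → n = 8.

n = 8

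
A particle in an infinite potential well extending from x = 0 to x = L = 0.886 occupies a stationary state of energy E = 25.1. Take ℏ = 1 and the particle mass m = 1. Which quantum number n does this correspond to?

n = 2

For an infinite well E_n = n²π²ℏ²/(2mL²), so n = (L/πℏ)√(2mE).
n = (0.886/π) × √(2 × 1 × 25.1) = 1.998 → n = 2.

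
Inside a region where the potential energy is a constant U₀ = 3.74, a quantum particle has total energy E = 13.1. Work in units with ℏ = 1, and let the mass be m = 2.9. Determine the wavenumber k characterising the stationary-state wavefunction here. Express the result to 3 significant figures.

With E > U₀ the solution is oscillatory, ψ ∝ e^{±ikx} with k = √(2m(E − U₀))/ℏ.
k = √(2 × 2.9 × 9.36) = 7.368.

k = 7.37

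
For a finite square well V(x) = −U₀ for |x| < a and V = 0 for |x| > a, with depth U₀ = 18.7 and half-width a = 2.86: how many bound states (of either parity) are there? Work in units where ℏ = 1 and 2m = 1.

The dimensionless depth is z₀ = a√(2mU₀)/ℏ = 2.86 × √(18.70) = 12.37.
The even/odd transcendental equations gain one root per π/2 in z₀, giving N = 1 + ⌊2z₀/π⌋ = 1 + ⌊7.873⌋ = 8.

N = 8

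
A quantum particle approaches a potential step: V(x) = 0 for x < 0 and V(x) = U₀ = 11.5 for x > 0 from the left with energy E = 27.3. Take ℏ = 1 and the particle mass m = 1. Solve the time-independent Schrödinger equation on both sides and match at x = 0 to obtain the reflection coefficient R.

The wavenumbers are k₁ = √(2mE)/ℏ = 7.389 on the left and k₂ = √(2m(E − U₀))/ℏ = 5.621 on the right.
Matching ψ and ψ′ at x = 0 gives r = (k₁ − k₂)/(k₁ + k₂), so R = r² = 0.01846 and T = 1 − R = 0.9815.

R = 0.0185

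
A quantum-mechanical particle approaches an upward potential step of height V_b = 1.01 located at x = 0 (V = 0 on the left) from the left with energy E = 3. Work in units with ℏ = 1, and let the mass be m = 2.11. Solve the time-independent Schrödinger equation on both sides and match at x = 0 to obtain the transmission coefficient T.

T = 0.990

The wavenumbers are k₁ = √(2mE)/ℏ = 3.558 on the left and k₂ = √(2m(E − V_b))/ℏ = 2.898 on the right.
Matching ψ and ψ′ at x = 0 gives r = (k₁ − k₂)/(k₁ + k₂), so R = r² = 0.01046 and T = 1 − R = 0.9895.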